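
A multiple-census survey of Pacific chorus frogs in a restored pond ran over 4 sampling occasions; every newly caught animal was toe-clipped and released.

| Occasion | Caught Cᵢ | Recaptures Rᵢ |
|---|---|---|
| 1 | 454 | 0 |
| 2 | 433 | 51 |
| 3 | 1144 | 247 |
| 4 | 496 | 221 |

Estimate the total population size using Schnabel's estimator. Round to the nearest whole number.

N ≈ 3878

Marked at large before each occasion: Mᵢ = Σⱼ<ᵢ (Cⱼ − Rⱼ) → M1=0, M2=454, M3=836, M4=1733
Σ MᵢCᵢ = 0·454 + 454·433 + 836·1144 + 1733·496 = 0 + 196582 + 956384 + 859568 = 2012534
Σ Rᵢ = 0 + 51 + 247 + 221 = 519
N̂ = 2012534 / 519 ≈ 3877.7 → 3878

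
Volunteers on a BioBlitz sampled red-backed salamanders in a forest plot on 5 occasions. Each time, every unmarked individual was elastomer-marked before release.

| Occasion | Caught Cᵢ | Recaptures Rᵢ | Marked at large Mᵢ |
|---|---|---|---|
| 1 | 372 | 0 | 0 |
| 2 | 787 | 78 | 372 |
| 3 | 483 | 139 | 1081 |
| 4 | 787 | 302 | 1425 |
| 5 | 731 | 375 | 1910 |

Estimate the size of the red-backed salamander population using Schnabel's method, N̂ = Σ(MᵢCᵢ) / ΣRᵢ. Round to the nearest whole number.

N ≈ 3728

Σ MᵢCᵢ = 0·372 + 372·787 + 1081·483 + 1425·787 + 1910·731 = 0 + 292764 + 522123 + 1121475 + 1396210 = 3332572
Σ Rᵢ = 0 + 78 + 139 + 302 + 375 = 894
N̂ = 3332572 / 894 ≈ 3727.7 → 3728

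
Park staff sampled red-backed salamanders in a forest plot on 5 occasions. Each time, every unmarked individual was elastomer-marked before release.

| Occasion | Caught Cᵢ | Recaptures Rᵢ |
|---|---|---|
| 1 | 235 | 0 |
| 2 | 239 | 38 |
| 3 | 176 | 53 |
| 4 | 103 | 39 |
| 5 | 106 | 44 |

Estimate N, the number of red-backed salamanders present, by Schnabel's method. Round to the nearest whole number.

Marked at large before each occasion: Mᵢ = Σⱼ<ᵢ (Cⱼ − Rⱼ) → M1=0, M2=235, M3=436, M4=559, M5=623
Σ MᵢCᵢ = 0·235 + 235·239 + 436·176 + 559·103 + 623·106 = 0 + 56165 + 76736 + 57577 + 66038 = 256516
Σ Rᵢ = 0 + 38 + 53 + 39 + 44 = 174
N̂ = 256516 / 174 ≈ 1474.2 → 1474

N ≈ 1474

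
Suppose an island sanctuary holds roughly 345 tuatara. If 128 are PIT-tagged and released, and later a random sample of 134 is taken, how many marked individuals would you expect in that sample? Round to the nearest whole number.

expected recaptures ≈ 50

The marked fraction of the population is 128/345, so in a sample of 134 expect C·(M/N) marked.
E[R] = 128 × 134 / 345 = 17152 / 345 ≈ 49.7 → 50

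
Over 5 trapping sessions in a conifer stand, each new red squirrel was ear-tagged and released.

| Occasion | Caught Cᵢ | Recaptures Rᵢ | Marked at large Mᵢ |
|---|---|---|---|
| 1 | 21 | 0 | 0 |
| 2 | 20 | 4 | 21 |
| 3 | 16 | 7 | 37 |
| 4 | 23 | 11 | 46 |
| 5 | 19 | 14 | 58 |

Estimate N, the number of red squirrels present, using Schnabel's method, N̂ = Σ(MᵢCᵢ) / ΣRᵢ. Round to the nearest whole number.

Σ MᵢCᵢ = 0·21 + 21·20 + 37·16 + 46·23 + 58·19 = 0 + 420 + 592 + 1058 + 1102 = 3172
Σ Rᵢ = 0 + 4 + 7 + 11 + 14 = 36
N̂ = 3172 / 36 ≈ 88.1 → 88

N ≈ 88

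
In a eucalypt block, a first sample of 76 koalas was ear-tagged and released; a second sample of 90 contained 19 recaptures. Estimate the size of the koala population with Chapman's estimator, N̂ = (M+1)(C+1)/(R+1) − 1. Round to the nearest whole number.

N̂ = (76+1)(90+1)/(19+1) − 1 = 77·91/20 − 1
= 7007/20 − 1 ≈ 350.4 − 1 ≈ 349.4 → 349

N ≈ 349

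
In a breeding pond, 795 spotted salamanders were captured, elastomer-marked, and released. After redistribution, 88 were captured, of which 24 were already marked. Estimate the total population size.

N = 2915

If marked individuals mix randomly, R/C ≈ M/N, giving N ≈ M·C/R.
N = (795 × 88) / 24 = 69960 / 24 = 2915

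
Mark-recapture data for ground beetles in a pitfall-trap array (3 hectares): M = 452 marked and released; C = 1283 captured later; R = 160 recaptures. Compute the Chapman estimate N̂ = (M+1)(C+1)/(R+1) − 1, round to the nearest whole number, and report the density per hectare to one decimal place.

N̂ = 453·1284/161 − 1 = 581652/161 − 1 ≈ 3611.7 → 3612
Density = N̂ / area = 3612 / 3 = 1204.0 per hectare

density ≈ 1204.0 ground beetles per hectare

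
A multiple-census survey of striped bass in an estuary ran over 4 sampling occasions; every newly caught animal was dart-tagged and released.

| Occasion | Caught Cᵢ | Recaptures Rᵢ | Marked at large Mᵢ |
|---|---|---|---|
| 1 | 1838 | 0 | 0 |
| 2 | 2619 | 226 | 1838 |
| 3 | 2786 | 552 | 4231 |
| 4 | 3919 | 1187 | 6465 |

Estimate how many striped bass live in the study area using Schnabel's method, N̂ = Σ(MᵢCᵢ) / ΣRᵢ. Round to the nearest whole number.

Σ MᵢCᵢ = 0·1838 + 1838·2619 + 4231·2786 + 6465·3919 = 0 + 4813722 + 11787566 + 25336335 = 41937623
Σ Rᵢ = 0 + 226 + 552 + 1187 = 1965
N̂ = 41937623 / 1965 ≈ 21342.3 → 21342

N ≈ 21,342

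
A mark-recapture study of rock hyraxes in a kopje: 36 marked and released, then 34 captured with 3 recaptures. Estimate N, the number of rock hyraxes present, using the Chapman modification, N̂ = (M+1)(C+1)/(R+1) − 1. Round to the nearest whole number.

N ≈ 323

N̂ = (36+1)(34+1)/(3+1) − 1 = 37·35/4 − 1
= 1295/4 − 1 ≈ 323.8 − 1 ≈ 322.8 → 323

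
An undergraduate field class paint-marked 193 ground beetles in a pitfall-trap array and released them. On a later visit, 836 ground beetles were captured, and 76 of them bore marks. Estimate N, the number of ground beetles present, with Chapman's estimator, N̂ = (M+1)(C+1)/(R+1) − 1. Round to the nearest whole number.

N ≈ 2108

N̂ = (193+1)(836+1)/(76+1) − 1 = 194·837/77 − 1
= 162378/77 − 1 ≈ 2108.8 − 1 ≈ 2107.8 → 2108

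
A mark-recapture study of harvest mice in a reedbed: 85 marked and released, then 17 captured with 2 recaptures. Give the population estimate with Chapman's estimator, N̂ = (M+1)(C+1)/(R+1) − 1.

N̂ = (85+1)(17+1)/(2+1) − 1 = 86·18/3 − 1
= 1548/3 − 1 = 516 − 1 = 515

N = 515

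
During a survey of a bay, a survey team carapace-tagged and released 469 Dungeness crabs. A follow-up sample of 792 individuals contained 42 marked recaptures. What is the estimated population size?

N = 8844

N = (469 × 792) / 42 = 371448 / 42 = 8844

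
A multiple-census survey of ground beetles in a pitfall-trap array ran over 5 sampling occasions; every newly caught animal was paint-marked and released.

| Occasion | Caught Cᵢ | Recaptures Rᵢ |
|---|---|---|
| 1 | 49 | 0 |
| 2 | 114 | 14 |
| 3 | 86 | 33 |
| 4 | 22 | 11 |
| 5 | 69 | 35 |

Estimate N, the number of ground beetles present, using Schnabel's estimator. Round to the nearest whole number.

Marked at large before each occasion: Mᵢ = Σⱼ<ᵢ (Cⱼ − Rⱼ) → M1=0, M2=49, M3=149, M4=202, M5=213
Σ MᵢCᵢ = 0·49 + 49·114 + 149·86 + 202·22 + 213·69 = 0 + 5586 + 12814 + 4444 + 14697 = 37541
Σ Rᵢ = 0 + 14 + 33 + 11 + 35 = 93
N̂ = 37541 / 93 ≈ 403.7 → 404

N ≈ 404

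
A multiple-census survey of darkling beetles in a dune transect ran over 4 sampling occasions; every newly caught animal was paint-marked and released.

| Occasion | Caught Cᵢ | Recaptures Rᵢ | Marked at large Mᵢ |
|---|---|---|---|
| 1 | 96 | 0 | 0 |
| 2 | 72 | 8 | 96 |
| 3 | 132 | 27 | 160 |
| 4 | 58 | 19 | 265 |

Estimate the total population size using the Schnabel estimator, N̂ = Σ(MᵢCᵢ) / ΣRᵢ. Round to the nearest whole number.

N ≈ 804

Σ MᵢCᵢ = 0·96 + 96·72 + 160·132 + 265·58 = 0 + 6912 + 21120 + 15370 = 43402
Σ Rᵢ = 0 + 8 + 27 + 19 = 54
N̂ = 43402 / 54 ≈ 803.7 → 804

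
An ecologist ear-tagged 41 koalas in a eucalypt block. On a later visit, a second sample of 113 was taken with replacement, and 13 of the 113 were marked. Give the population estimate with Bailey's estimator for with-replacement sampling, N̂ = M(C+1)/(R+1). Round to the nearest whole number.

N ≈ 334

N̂ = 41·(113+1)/(13+1) = 41·114/14 = 4674/14 ≈ 333.9 → 334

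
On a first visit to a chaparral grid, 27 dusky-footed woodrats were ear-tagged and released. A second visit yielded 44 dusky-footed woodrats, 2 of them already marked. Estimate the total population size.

N = (27 × 44) / 2 = 1188 / 2 = 594

N = 594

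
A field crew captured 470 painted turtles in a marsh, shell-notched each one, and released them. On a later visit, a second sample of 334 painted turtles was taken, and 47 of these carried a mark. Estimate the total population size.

N = (470 × 334) / 47 = 156980 / 47 = 3340

N = 3340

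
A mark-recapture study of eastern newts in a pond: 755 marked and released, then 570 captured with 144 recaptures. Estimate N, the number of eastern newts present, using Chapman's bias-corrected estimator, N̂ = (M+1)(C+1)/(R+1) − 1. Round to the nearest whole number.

N ≈ 2976

N̂ = (755+1)(570+1)/(144+1) − 1 = 756·571/145 − 1
= 431676/145 − 1 ≈ 2977.1 − 1 ≈ 2976.1 → 2976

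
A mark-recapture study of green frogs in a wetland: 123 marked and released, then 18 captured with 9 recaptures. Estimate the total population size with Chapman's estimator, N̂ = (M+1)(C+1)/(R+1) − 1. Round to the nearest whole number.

N ≈ 235

N̂ = (123+1)(18+1)/(9+1) − 1 = 124·19/10 − 1
= 2356/10 − 1 ≈ 235.6 − 1 ≈ 234.6 → 235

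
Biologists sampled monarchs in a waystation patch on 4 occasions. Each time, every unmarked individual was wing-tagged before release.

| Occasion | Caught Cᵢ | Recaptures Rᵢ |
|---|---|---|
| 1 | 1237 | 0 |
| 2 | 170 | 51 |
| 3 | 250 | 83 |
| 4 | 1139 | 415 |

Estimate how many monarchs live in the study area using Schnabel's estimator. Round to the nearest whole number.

N ≈ 4160

Marked at large before each occasion: Mᵢ = Σⱼ<ᵢ (Cⱼ − Rⱼ) → M1=0, M2=1237, M3=1356, M4=1523
Σ MᵢCᵢ = 0·1237 + 1237·170 + 1356·250 + 1523·1139 = 0 + 210290 + 339000 + 1734697 = 2283987
Σ Rᵢ = 0 + 51 + 83 + 415 = 549
N̂ = 2283987 / 549 ≈ 4160.3 → 4160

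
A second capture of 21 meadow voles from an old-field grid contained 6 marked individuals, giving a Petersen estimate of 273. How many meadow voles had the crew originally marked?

From N = M·C/R: M = N·R / C = 273·6 / 21 = 1638 / 21 = 78.

M = 78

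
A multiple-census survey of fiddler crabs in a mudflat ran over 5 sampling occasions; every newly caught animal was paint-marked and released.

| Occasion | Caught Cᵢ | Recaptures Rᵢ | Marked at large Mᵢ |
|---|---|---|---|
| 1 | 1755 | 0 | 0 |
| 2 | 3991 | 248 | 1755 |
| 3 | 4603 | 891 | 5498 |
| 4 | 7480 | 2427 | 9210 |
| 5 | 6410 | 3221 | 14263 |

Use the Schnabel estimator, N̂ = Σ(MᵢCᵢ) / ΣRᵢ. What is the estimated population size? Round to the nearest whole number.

N ≈ 28,382

Σ MᵢCᵢ = 0·1755 + 1755·3991 + 5498·4603 + 9210·7480 + 14263·6410 = 0 + 7004205 + 25307294 + 68890800 + 91425830 = 192628129
Σ Rᵢ = 0 + 248 + 891 + 2427 + 3221 = 6787
N̂ = 192628129 / 6787 ≈ 28381.9 → 28382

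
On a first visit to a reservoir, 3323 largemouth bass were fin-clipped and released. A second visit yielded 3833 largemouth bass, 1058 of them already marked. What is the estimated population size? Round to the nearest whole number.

N ≈ 12,039

N = (3323 × 3833) / 1058 = 12737059 / 1058 ≈ 12038.8 → 12039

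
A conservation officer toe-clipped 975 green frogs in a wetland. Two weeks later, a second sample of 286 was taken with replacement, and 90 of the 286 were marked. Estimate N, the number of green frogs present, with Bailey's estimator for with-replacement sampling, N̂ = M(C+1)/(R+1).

N̂ = 975·(286+1)/(90+1) = 975·287/91 = 279825/91 = 3075

N = 3075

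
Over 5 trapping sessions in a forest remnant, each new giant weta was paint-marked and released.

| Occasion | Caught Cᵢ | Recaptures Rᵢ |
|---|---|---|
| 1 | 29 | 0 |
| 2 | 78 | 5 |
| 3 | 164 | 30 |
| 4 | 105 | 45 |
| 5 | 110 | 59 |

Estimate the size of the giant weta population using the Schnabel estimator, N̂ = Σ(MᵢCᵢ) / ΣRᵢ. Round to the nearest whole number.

N ≈ 549

Marked at large before each occasion: Mᵢ = Σⱼ<ᵢ (Cⱼ − Rⱼ) → M1=0, M2=29, M3=102, M4=236, M5=296
Σ MᵢCᵢ = 0·29 + 29·78 + 102·164 + 236·105 + 296·110 = 0 + 2262 + 16728 + 24780 + 32560 = 76330
Σ Rᵢ = 0 + 5 + 30 + 45 + 59 = 139
N̂ = 76330 / 139 ≈ 549.1 → 549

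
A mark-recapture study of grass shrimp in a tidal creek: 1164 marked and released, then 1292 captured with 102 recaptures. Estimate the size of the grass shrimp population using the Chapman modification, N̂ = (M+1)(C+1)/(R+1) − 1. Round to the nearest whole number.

N̂ = (1164+1)(1292+1)/(102+1) − 1 = 1165·1293/103 − 1
= 1506345/103 − 1 ≈ 14624.7 − 1 ≈ 14623.7 → 14624

N ≈ 14,624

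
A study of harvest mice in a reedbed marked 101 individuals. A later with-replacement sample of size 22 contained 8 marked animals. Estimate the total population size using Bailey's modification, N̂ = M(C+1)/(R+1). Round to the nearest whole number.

N̂ = 101·(22+1)/(8+1) = 101·23/9 = 2323/9 ≈ 258.1 → 258

N ≈ 258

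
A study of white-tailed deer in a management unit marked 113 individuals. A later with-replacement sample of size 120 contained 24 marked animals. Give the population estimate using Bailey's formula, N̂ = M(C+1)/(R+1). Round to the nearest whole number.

N ≈ 547

N̂ = 113·(120+1)/(24+1) = 113·121/25 = 13673/25 ≈ 546.9 → 547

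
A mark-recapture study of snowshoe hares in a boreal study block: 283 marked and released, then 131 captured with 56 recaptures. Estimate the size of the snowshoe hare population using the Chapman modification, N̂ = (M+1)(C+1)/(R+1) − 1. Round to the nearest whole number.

N ≈ 657

N̂ = (283+1)(131+1)/(56+1) − 1 = 284·132/57 − 1
= 37488/57 − 1 ≈ 657.7 − 1 ≈ 656.7 → 657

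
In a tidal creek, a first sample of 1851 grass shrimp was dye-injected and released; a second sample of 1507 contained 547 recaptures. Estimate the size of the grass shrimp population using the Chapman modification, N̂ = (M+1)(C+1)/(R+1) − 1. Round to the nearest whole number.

N̂ = (1851+1)(1507+1)/(547+1) − 1 = 1852·1508/548 − 1
= 2792816/548 − 1 ≈ 5096.4 − 1 ≈ 5095.4 → 5095

N ≈ 5095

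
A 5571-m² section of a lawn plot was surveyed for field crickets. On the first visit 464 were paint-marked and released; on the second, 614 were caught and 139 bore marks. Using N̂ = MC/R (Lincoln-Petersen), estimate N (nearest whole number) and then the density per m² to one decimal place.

density ≈ 0.4 field crickets per m²

N̂ = 464·614/139 = 284896/139 ≈ 2049.6 → 2050
Density = N̂ / area = 2050 / 5571 ≈ 0.37 → 0.4 per m²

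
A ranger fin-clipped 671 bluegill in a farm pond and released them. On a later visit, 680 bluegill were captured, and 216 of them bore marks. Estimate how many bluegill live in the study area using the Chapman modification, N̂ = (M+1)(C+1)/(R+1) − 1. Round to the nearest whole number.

N̂ = (671+1)(680+1)/(216+1) − 1 = 672·681/217 − 1
= 457632/217 − 1 ≈ 2108.9 − 1 ≈ 2107.9 → 2108

N ≈ 2108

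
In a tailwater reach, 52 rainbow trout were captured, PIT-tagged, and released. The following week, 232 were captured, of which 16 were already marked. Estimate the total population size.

Lincoln-Petersen assumes M/N = R/C, so N = M·C / R.
N = (52 × 232) / 16 = 12064 / 16 = 754

N = 754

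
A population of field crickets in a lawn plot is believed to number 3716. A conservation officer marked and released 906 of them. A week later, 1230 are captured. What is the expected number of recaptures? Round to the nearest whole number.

expected recaptures ≈ 300

The marked fraction of the population is 906/3716, so in a sample of 1230 expect C·(M/N) marked.
E[R] = 906 × 1230 / 3716 = 1114380 / 3716 ≈ 299.9 → 300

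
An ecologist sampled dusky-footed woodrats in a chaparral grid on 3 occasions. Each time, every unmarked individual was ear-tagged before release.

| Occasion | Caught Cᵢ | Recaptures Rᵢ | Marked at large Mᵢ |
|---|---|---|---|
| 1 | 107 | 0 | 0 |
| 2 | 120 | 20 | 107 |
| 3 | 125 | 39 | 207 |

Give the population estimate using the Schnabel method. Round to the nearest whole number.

N ≈ 656

Σ MᵢCᵢ = 0·107 + 107·120 + 207·125 = 0 + 12840 + 25875 = 38715
Σ Rᵢ = 0 + 20 + 39 = 59
N̂ = 38715 / 59 ≈ 656.2 → 656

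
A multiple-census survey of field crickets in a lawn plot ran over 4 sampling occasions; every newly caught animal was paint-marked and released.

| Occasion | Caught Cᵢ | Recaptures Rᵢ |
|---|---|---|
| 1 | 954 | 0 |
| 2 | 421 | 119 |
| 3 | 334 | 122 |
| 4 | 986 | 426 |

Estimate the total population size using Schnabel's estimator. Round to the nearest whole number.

N ≈ 3401

Marked at large before each occasion: Mᵢ = Σⱼ<ᵢ (Cⱼ − Rⱼ) → M1=0, M2=954, M3=1256, M4=1468
Σ MᵢCᵢ = 0·954 + 954·421 + 1256·334 + 1468·986 = 0 + 401634 + 419504 + 1447448 = 2268586
Σ Rᵢ = 0 + 119 + 122 + 426 = 667
N̂ = 2268586 / 667 ≈ 3401.2 → 3401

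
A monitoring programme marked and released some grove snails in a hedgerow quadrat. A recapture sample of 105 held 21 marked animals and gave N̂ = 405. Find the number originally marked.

From N = M·C/R: M = N·R / C = 405·21 / 105 = 8505 / 105 = 81.

M = 81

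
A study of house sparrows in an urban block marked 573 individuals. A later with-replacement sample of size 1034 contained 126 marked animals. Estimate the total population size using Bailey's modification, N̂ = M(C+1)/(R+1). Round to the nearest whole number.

N̂ = 573·(1034+1)/(126+1) = 573·1035/127 = 593055/127 ≈ 4669.7 → 4670

N ≈ 4670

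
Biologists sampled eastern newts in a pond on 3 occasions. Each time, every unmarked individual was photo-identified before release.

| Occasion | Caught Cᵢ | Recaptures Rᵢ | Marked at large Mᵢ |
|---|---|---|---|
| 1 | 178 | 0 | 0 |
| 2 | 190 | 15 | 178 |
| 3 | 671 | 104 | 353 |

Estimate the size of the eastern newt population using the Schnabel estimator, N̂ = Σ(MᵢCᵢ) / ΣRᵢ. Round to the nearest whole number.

Σ MᵢCᵢ = 0·178 + 178·190 + 353·671 = 0 + 33820 + 236863 = 270683
Σ Rᵢ = 0 + 15 + 104 = 119
N̂ = 270683 / 119 ≈ 2274.6 → 2275

N ≈ 2275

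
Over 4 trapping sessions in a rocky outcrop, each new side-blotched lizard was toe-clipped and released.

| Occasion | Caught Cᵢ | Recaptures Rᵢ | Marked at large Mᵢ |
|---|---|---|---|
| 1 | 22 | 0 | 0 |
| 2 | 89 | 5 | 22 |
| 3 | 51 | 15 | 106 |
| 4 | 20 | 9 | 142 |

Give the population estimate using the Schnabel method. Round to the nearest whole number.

Σ MᵢCᵢ = 0·22 + 22·89 + 106·51 + 142·20 = 0 + 1958 + 5406 + 2840 = 10204
Σ Rᵢ = 0 + 5 + 15 + 9 = 29
N̂ = 10204 / 29 ≈ 351.9 → 352

N ≈ 352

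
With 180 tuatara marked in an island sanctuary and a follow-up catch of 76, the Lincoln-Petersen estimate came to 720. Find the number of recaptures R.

R = 19

From N = M·C/R: R = M·C / N = 180·76 / 720 = 13680 / 720 = 19.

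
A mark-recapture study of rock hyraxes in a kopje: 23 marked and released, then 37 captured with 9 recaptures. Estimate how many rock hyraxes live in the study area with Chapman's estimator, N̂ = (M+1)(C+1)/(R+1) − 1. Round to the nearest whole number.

N̂ = (23+1)(37+1)/(9+1) − 1 = 24·38/10 − 1
= 912/10 − 1 ≈ 91.2 − 1 ≈ 90.2 → 90

N ≈ 90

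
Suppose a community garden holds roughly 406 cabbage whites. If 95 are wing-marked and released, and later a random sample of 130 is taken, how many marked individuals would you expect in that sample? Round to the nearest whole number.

expected recaptures ≈ 30

Expected recaptures E[R] = M·C / N.
E[R] = 95 × 130 / 406 = 12350 / 406 ≈ 30.4 → 30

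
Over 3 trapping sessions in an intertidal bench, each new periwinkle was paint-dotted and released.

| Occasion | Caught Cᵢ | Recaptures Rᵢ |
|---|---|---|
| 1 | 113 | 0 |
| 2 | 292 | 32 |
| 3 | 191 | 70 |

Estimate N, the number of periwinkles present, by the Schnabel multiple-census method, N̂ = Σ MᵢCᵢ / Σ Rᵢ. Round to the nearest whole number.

Marked at large before each occasion: Mᵢ = Σⱼ<ᵢ (Cⱼ − Rⱼ) → M1=0, M2=113, M3=373
Σ MᵢCᵢ = 0·113 + 113·292 + 373·191 = 0 + 32996 + 71243 = 104239
Σ Rᵢ = 0 + 32 + 70 = 102
N̂ = 104239 / 102 ≈ 1022.0 → 1022

N ≈ 1022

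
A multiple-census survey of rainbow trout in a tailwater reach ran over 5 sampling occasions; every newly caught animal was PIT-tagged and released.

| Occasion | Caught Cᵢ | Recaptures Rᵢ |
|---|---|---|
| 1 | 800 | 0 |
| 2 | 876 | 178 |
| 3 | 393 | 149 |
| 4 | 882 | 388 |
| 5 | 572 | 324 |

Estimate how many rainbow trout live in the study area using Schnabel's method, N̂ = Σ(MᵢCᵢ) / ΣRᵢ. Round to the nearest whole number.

Marked at large before each occasion: Mᵢ = Σⱼ<ᵢ (Cⱼ − Rⱼ) → M1=0, M2=800, M3=1498, M4=1742, M5=2236
Σ MᵢCᵢ = 0·800 + 800·876 + 1498·393 + 1742·882 + 2236·572 = 0 + 700800 + 588714 + 1536444 + 1278992 = 4104950
Σ Rᵢ = 0 + 178 + 149 + 388 + 324 = 1039
N̂ = 4104950 / 1039 ≈ 3950.9 → 3951

N ≈ 3951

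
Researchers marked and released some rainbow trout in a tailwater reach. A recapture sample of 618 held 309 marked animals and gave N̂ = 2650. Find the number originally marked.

M = 1325

From N = M·C/R: M = N·R / C = 2650·309 / 618 = 818850 / 618 = 1325.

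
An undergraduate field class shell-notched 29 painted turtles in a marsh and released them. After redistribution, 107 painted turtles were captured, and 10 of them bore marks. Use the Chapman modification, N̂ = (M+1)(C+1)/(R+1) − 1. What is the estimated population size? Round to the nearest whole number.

N ≈ 294

N̂ = (29+1)(107+1)/(10+1) − 1 = 30·108/11 − 1
= 3240/11 − 1 ≈ 294.5 − 1 ≈ 293.5 → 294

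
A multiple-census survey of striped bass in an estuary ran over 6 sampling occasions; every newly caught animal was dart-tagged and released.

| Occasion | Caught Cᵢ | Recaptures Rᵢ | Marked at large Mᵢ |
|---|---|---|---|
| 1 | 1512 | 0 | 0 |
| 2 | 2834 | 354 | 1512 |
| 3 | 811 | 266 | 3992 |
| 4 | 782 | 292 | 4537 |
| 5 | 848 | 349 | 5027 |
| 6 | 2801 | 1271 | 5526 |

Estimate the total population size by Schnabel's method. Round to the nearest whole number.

Σ MᵢCᵢ = 0·1512 + 1512·2834 + 3992·811 + 4537·782 + 5027·848 + 5526·2801 = 0 + 4285008 + 3237512 + 3547934 + 4262896 + 15478326 = 30811676
Σ Rᵢ = 0 + 354 + 266 + 292 + 349 + 1271 = 2532
N̂ = 30811676 / 2532 ≈ 12168.9 → 12169

N ≈ 12,169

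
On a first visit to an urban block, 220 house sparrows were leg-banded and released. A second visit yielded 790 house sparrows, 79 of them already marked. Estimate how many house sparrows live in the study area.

N = 2200

If marked individuals mix randomly, R/C ≈ M/N, giving N ≈ M·C/R.
N = (220 × 790) / 79 = 173800 / 79 = 2200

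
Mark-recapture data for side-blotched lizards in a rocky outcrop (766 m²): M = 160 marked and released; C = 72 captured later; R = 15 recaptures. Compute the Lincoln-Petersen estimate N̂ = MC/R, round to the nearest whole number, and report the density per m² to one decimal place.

density ≈ 1.0 side-blotched lizards per m²

N̂ = 160·72/15 = 11520/15 = 768
Density = N̂ / area = 768 / 766 ≈ 1.00 → 1.0 per m²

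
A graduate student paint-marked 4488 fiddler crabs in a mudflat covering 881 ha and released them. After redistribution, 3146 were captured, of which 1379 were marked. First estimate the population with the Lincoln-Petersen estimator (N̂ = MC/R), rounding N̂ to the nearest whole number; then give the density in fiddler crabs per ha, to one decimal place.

density ≈ 11.6 fiddler crabs per ha

N̂ = 4488·3146/1379 = 14119248/1379 ≈ 10238.8 → 10239
Density = N̂ / area = 10239 / 881 ≈ 11.62 → 11.6 per ha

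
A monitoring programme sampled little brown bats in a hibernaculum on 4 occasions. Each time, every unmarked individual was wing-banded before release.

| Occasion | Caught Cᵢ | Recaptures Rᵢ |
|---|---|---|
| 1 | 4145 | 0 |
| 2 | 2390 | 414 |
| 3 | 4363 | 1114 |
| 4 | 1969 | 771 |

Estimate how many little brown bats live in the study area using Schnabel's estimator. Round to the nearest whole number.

N ≈ 23,950

Marked at large before each occasion: Mᵢ = Σⱼ<ᵢ (Cⱼ − Rⱼ) → M1=0, M2=4145, M3=6121, M4=9370
Σ MᵢCᵢ = 0·4145 + 4145·2390 + 6121·4363 + 9370·1969 = 0 + 9906550 + 26705923 + 18449530 = 55062003
Σ Rᵢ = 0 + 414 + 1114 + 771 = 2299
N̂ = 55062003 / 2299 ≈ 23950.4 → 23950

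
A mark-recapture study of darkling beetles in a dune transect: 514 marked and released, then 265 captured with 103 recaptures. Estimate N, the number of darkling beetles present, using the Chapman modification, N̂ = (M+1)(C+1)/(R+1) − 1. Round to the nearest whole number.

N̂ = (514+1)(265+1)/(103+1) − 1 = 515·266/104 − 1
= 136990/104 − 1 ≈ 1317.2 − 1 ≈ 1316.2 → 1316

N ≈ 1316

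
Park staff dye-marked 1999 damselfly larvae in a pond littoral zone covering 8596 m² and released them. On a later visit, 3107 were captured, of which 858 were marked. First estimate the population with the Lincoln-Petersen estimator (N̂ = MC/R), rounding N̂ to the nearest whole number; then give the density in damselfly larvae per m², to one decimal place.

density ≈ 0.8 damselfly larvae per m²

N̂ = 1999·3107/858 = 6210893/858 ≈ 7238.8 → 7239
Density = N̂ / area = 7239 / 8596 ≈ 0.84 → 0.8 per m²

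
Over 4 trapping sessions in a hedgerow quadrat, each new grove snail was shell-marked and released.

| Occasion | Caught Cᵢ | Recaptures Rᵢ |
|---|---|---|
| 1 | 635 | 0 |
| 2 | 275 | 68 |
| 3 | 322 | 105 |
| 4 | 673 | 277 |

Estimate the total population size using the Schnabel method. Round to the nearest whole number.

Marked at large before each occasion: Mᵢ = Σⱼ<ᵢ (Cⱼ − Rⱼ) → M1=0, M2=635, M3=842, M4=1059
Σ MᵢCᵢ = 0·635 + 635·275 + 842·322 + 1059·673 = 0 + 174625 + 271124 + 712707 = 1158456
Σ Rᵢ = 0 + 68 + 105 + 277 = 450
N̂ = 1158456 / 450 ≈ 2574.3 → 2574

N ≈ 2574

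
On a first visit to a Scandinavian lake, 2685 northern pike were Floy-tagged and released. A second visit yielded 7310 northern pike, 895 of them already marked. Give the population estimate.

If marked individuals mix randomly, R/C ≈ M/N, giving N ≈ M·C/R.
N = (2685 × 7310) / 895 = 19627350 / 895 = 21930

N = 21,930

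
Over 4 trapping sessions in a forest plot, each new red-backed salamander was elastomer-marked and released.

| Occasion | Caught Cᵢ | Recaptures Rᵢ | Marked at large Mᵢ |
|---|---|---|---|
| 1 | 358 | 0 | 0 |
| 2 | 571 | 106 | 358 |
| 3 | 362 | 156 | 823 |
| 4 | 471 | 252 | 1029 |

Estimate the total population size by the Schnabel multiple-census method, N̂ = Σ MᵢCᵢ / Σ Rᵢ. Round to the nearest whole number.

N ≈ 1920

Σ MᵢCᵢ = 0·358 + 358·571 + 823·362 + 1029·471 = 0 + 204418 + 297926 + 484659 = 987003
Σ Rᵢ = 0 + 106 + 156 + 252 = 514
N̂ = 987003 / 514 ≈ 1920.2 → 1920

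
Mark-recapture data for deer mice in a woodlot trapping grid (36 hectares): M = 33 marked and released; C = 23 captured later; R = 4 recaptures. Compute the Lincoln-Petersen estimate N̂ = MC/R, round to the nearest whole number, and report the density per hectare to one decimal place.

N̂ = 33·23/4 = 759/4 ≈ 189.8 → 190
Density = N̂ / area = 190 / 36 ≈ 5.28 → 5.3 per hectare

density ≈ 5.3 deer mice per hectare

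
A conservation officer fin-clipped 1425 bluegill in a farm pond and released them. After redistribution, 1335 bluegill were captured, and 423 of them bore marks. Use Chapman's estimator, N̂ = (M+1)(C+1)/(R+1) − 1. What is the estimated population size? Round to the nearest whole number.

N̂ = (1425+1)(1335+1)/(423+1) − 1 = 1426·1336/424 − 1
= 1905136/424 − 1 ≈ 4493.2 − 1 ≈ 4492.2 → 4492

N ≈ 4492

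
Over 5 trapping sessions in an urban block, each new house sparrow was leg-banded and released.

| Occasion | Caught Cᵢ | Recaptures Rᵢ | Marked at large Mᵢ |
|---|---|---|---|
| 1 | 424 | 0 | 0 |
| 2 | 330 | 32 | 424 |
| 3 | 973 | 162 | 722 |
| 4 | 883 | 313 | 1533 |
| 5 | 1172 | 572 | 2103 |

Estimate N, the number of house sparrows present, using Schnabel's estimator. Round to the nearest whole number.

Σ MᵢCᵢ = 0·424 + 424·330 + 722·973 + 1533·883 + 2103·1172 = 0 + 139920 + 702506 + 1353639 + 2464716 = 4660781
Σ Rᵢ = 0 + 32 + 162 + 313 + 572 = 1079
N̂ = 4660781 / 1079 ≈ 4319.5 → 4320

N ≈ 4320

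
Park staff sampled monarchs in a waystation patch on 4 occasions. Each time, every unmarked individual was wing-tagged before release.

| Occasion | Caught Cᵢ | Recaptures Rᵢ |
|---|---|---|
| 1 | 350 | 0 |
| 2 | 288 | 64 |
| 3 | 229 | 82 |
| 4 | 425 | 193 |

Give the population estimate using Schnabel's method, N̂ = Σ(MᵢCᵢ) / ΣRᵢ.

Marked at large before each occasion: Mᵢ = Σⱼ<ᵢ (Cⱼ − Rⱼ) → M1=0, M2=350, M3=574, M4=721
Σ MᵢCᵢ = 0·350 + 350·288 + 574·229 + 721·425 = 0 + 100800 + 131446 + 306425 = 538671
Σ Rᵢ = 0 + 64 + 82 + 193 = 339
N̂ = 538671 / 339 = 1589

N = 1589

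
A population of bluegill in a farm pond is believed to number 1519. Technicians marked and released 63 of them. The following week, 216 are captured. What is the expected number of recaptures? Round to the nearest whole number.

expected recaptures ≈ 9

Expected recaptures E[R] = M·C / N.
E[R] = 63 × 216 / 1519 = 13608 / 1519 ≈ 9.0 → 9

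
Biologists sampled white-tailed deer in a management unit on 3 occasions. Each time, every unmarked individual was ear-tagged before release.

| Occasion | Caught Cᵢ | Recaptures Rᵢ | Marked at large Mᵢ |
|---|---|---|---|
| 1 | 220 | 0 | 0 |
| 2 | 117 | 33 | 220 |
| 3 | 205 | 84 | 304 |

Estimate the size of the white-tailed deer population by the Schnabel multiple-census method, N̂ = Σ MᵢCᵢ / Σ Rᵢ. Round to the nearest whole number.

N ≈ 753

Σ MᵢCᵢ = 0·220 + 220·117 + 304·205 = 0 + 25740 + 62320 = 88060
Σ Rᵢ = 0 + 33 + 84 = 117
N̂ = 88060 / 117 ≈ 752.6 → 753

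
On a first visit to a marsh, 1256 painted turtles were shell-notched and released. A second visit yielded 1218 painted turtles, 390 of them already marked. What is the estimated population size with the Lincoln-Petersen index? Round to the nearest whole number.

N = (1256 × 1218) / 390 = 1529808 / 390 ≈ 3922.6 → 3923

N ≈ 3923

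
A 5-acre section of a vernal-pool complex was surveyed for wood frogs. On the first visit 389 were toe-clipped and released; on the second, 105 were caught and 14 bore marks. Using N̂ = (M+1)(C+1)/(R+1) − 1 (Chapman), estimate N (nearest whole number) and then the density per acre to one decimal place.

N̂ = 390·106/15 − 1 = 41340/15 − 1 = 2755
Density = N̂ / area = 2755 / 5 = 551.0 per acre

density ≈ 551.0 wood frogs per acre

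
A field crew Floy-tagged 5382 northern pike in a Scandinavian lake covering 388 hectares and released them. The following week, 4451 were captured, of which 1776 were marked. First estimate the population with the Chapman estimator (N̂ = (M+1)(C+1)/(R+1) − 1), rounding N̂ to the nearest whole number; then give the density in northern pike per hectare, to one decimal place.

N̂ = 5383·4452/1777 − 1 = 23965116/1777 − 1 ≈ 13485.3 → 13485
Density = N̂ / area = 13485 / 388 ≈ 34.76 → 34.8 per hectare

density ≈ 34.8 northern pike per hectare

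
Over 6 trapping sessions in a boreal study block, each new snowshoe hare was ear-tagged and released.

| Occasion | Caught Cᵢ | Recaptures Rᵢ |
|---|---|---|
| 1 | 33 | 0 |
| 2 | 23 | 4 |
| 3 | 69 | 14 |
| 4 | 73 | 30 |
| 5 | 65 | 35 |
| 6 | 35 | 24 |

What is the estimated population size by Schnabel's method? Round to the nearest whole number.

N ≈ 264

Marked at large before each occasion: Mᵢ = Σⱼ<ᵢ (Cⱼ − Rⱼ) → M1=0, M2=33, M3=52, M4=107, M5=150, M6=180
Σ MᵢCᵢ = 0·33 + 33·23 + 52·69 + 107·73 + 150·65 + 180·35 = 0 + 759 + 3588 + 7811 + 9750 + 6300 = 28208
Σ Rᵢ = 0 + 4 + 14 + 30 + 35 + 24 = 107
N̂ = 28208 / 107 ≈ 263.6 → 264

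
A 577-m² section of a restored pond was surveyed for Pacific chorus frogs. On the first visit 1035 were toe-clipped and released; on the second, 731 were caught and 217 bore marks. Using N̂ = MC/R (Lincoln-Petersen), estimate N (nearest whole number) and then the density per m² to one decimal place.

N̂ = 1035·731/217 = 756585/217 ≈ 3486.6 → 3487
Density = N̂ / area = 3487 / 577 ≈ 6.04 → 6.0 per m²

density ≈ 6.0 Pacific chorus frogs per m²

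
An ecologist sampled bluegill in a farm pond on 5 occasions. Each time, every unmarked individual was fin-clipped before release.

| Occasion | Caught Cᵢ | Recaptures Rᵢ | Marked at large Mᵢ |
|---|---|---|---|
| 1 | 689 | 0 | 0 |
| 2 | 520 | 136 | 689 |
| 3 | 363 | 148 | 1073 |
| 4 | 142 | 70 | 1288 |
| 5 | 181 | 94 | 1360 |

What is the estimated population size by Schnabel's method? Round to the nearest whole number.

N ≈ 2627

Σ MᵢCᵢ = 0·689 + 689·520 + 1073·363 + 1288·142 + 1360·181 = 0 + 358280 + 389499 + 182896 + 246160 = 1176835
Σ Rᵢ = 0 + 136 + 148 + 70 + 94 = 448
N̂ = 1176835 / 448 ≈ 2626.9 → 2627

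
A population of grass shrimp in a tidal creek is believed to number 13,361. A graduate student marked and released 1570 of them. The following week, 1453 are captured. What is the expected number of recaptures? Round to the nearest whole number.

expected recaptures ≈ 171

The marked fraction of the population is 1570/13361, so in a sample of 1453 expect C·(M/N) marked.
E[R] = 1570 × 1453 / 13361 = 2281210 / 13361 ≈ 170.7 → 171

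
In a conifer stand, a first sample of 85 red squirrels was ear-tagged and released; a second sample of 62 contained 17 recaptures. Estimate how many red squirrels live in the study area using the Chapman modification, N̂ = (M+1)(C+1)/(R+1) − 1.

N = 300

N̂ = (85+1)(62+1)/(17+1) − 1 = 86·63/18 − 1
= 5418/18 − 1 = 301 − 1 = 300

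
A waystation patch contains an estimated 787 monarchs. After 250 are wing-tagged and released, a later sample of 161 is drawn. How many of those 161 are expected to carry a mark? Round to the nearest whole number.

expected recaptures ≈ 51

The marked fraction of the population is 250/787, so in a sample of 161 expect C·(M/N) marked.
E[R] = 250 × 161 / 787 = 40250 / 787 ≈ 51.1 → 51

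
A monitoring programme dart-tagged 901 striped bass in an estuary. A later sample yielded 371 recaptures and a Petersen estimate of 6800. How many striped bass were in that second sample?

C = 2800

From N = M·C/R: C = N·R / M = 6800·371 / 901 = 2522800 / 901 = 2800.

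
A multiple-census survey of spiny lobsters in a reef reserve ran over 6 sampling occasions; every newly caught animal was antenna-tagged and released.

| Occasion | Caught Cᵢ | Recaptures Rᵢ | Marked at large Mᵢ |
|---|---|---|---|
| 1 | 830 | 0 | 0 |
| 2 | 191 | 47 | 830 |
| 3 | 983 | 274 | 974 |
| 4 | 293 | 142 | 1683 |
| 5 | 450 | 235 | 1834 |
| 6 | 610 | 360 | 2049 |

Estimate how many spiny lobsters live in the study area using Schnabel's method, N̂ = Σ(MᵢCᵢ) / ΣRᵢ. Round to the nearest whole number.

Σ MᵢCᵢ = 0·830 + 830·191 + 974·983 + 1683·293 + 1834·450 + 2049·610 = 0 + 158530 + 957442 + 493119 + 825300 + 1249890 = 3684281
Σ Rᵢ = 0 + 47 + 274 + 142 + 235 + 360 = 1058
N̂ = 3684281 / 1058 ≈ 3482.3 → 3482

N ≈ 3482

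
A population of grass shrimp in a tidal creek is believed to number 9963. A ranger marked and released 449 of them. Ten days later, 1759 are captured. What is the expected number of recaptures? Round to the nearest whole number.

Expected recaptures E[R] = M·C / N.
E[R] = 449 × 1759 / 9963 = 789791 / 9963 ≈ 79.3 → 79

expected recaptures ≈ 79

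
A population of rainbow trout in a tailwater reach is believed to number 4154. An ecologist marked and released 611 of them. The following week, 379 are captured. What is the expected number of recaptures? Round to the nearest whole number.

The marked fraction of the population is 611/4154, so in a sample of 379 expect C·(M/N) marked.
E[R] = 611 × 379 / 4154 = 231569 / 4154 ≈ 55.7 → 56

expected recaptures ≈ 56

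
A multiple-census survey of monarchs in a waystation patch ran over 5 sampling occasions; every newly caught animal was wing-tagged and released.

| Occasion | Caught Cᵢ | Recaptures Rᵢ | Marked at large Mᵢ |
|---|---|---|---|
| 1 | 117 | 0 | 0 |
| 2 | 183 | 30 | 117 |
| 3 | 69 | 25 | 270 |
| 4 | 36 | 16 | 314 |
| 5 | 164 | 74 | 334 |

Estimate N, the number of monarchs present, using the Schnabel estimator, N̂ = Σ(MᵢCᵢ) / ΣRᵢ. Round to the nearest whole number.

N ≈ 732

Σ MᵢCᵢ = 0·117 + 117·183 + 270·69 + 314·36 + 334·164 = 0 + 21411 + 18630 + 11304 + 54776 = 106121
Σ Rᵢ = 0 + 30 + 25 + 16 + 74 = 145
N̂ = 106121 / 145 ≈ 731.9 → 732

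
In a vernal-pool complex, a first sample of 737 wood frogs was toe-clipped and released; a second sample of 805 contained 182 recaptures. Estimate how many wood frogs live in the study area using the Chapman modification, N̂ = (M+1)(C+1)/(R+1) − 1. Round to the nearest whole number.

N ≈ 3249

N̂ = (737+1)(805+1)/(182+1) − 1 = 738·806/183 − 1
= 594828/183 − 1 ≈ 3250.4 − 1 ≈ 3249.4 → 3249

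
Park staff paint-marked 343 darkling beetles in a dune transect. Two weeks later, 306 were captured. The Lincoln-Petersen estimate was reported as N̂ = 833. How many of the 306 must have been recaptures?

R = 126

From N = M·C/R: R = M·C / N = 343·306 / 833 = 104958 / 833 = 126.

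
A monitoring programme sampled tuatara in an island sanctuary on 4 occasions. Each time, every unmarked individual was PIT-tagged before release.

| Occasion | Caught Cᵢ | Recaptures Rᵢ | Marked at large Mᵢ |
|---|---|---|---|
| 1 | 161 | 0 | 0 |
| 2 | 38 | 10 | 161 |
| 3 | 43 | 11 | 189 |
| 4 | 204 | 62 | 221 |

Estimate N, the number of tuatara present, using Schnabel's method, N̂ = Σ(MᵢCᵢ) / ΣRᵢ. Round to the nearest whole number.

Σ MᵢCᵢ = 0·161 + 161·38 + 189·43 + 221·204 = 0 + 6118 + 8127 + 45084 = 59329
Σ Rᵢ = 0 + 10 + 11 + 62 = 83
N̂ = 59329 / 83 ≈ 714.8 → 715

N ≈ 715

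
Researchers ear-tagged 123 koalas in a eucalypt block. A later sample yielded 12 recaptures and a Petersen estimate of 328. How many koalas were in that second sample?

C = 32

From N = M·C/R: C = N·R / M = 328·12 / 123 = 3936 / 123 = 32.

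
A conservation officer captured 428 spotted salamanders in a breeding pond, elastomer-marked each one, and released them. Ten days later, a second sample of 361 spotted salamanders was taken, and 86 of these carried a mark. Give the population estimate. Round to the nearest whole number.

Lincoln-Petersen assumes M/N = R/C, so N = M·C / R.
N = (428 × 361) / 86 = 154508 / 86 ≈ 1796.6 → 1797

N ≈ 1797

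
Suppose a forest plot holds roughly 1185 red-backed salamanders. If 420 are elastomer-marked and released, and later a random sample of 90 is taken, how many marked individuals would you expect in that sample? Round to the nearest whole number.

expected recaptures ≈ 32

The marked fraction of the population is 420/1185, so in a sample of 90 expect C·(M/N) marked.
E[R] = 420 × 90 / 1185 = 37800 / 1185 ≈ 31.9 → 32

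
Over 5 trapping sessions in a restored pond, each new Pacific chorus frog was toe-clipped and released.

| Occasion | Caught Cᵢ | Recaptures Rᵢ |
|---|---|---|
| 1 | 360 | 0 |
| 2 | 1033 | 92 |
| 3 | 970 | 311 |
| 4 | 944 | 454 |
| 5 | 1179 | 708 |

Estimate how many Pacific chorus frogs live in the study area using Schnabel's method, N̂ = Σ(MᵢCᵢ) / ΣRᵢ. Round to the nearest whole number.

N ≈ 4072

Marked at large before each occasion: Mᵢ = Σⱼ<ᵢ (Cⱼ − Rⱼ) → M1=0, M2=360, M3=1301, M4=1960, M5=2450
Σ MᵢCᵢ = 0·360 + 360·1033 + 1301·970 + 1960·944 + 2450·1179 = 0 + 371880 + 1261970 + 1850240 + 2888550 = 6372640
Σ Rᵢ = 0 + 92 + 311 + 454 + 708 = 1565
N̂ = 6372640 / 1565 ≈ 4072.0 → 4072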